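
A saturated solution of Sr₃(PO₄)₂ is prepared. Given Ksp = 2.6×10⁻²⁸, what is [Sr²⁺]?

3.6×10⁻⁶ M

Sr₃(PO₄)₂(s) ⇌ 3 Sr²⁺(aq) + 2 PO₄³⁻(aq)
For each mole of Sr₃(PO₄)₂ that dissolves per liter, [Sr²⁺] = 3s and [PO₄³⁻] = 2s; let s denote this solubility.
Ksp = [Sr²⁺]^3[PO₄³⁻]^2 = (3s)^3 · (2s)^2 = 108s^5 = 2.6×10⁻²⁸
s = 1.2×10⁻⁶ M
[Sr²⁺] = 3s = 3.6×10⁻⁶ M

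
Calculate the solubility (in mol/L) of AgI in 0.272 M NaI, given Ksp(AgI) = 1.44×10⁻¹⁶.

5.29×10⁻¹⁶ M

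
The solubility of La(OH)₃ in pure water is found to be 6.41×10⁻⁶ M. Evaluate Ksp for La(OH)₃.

Ksp = 4.56×10⁻²⁰

La(OH)₃(s) ⇌ La³⁺(aq) + 3 OH⁻(aq)
Let s be the molar solubility. Then [La³⁺] = s and [OH⁻] = 3s.
Ksp = [La³⁺][OH⁻]^3 = s · (3s)^3 = 27s^4
Ksp = 27 × (6.41×10⁻⁶)^4 = 4.56×10⁻²⁰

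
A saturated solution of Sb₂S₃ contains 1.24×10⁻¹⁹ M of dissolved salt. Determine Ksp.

Ksp = 3.17×10⁻⁹³

Sb₂S₃(s) ⇌ 2 Sb³⁺(aq) + 3 S²⁻(aq)
For each mole of Sb₂S₃ that dissolves per liter, [Sb³⁺] = 2s and [S²⁻] = 3s; let s denote this solubility.
Ksp = [Sb³⁺]^2[S²⁻]^3 = (2s)^2 · (3s)^3 = 108s^5
Ksp = 108 × (1.24×10⁻¹⁹)^5 = 3.17×10⁻⁹³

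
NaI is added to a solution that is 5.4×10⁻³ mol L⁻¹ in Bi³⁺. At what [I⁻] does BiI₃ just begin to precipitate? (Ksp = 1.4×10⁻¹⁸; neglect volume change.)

6.4×10⁻⁶ M

Precipitation begins when Q = Ksp.
BiI₃(s) ⇌ Bi³⁺(aq) + 3 I⁻(aq)
Ksp = [Bi³⁺][I⁻]^3 = [I⁻]^3(5.4×10⁻³)
[I⁻]^3 = 1.4×10⁻¹⁸ / (5.4×10⁻³) = 2.6×10⁻¹⁶
[I⁻] = 6.4×10⁻⁶ mol L⁻¹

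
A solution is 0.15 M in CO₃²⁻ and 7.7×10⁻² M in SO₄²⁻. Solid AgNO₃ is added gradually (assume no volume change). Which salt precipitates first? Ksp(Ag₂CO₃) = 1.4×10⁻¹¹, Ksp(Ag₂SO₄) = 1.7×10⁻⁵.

Ag₂CO₃

The threshold for precipitation is Q = Ksp.
For Ag₂CO₃: [Ag⁺] = (Ksp/[CO₃²⁻])^(1/2) = 9.7×10⁻⁶ M
For Ag₂SO₄: [Ag⁺] = (Ksp/[SO₄²⁻])^(1/2) = 1.5×10⁻² M
Ag₂CO₃ requires the lower [Ag⁺], so it precipitates first.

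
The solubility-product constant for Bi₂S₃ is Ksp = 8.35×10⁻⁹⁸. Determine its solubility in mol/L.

Bi₂S₃(s) ⇌ 2 Bi³⁺(aq) + 3 S²⁻(aq)
Let s be the molar solubility. Then [Bi³⁺] = 2s and [S²⁻] = 3s.
Ksp = [Bi³⁺]^2[S²⁻]^3 = (2s)^2 · (3s)^3 = 108s^5
108s^5 = 8.35×10⁻⁹⁸  ⇒  s^5 = 7.73×10⁻¹⁰⁰
s = 1.51×10⁻²⁰ mol/L

1.51×10⁻²⁰ M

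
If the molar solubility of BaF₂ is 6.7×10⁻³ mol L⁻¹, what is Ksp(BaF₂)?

Ksp = 1.2×10⁻⁶

BaF₂(s) ⇌ Ba²⁺(aq) + 2 F⁻(aq)
With molar solubility s: [Ba²⁺] = s, [F⁻] = 2s.
Ksp = [Ba²⁺][F⁻]^2 = s · (2s)^2 = 4s^3
Ksp = 4 × (6.7×10⁻³)^3 = 1.2×10⁻⁶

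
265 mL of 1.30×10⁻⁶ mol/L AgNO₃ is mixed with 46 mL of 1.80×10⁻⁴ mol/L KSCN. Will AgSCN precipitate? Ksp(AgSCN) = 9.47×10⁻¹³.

Yes

Total volume after mixing = 265 + 46 = 311 mL.
[Ag⁺] = (1.30×10⁻⁶)(265)/311 = 1.11×10⁻⁶ mol/L
[SCN⁻] = (1.80×10⁻⁴)(46)/311 = 2.66×10⁻⁵ mol/L
Q = [Ag⁺][SCN⁻] = 2.95×10⁻¹¹
Since Q (2.95×10⁻¹¹) exceeds Ksp (9.47×10⁻¹³), AgSCN will precipitate.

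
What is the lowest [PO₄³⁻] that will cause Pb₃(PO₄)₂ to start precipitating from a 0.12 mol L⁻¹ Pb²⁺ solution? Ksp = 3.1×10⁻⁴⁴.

4.2×10⁻²¹ M

Precipitation begins when Q = Ksp.
Pb₃(PO₄)₂(s) ⇌ 3 Pb²⁺(aq) + 2 PO₄³⁻(aq)
Ksp = [Pb²⁺]^3[PO₄³⁻]^2 = [PO₄³⁻]^2(0.12)^3
[PO₄³⁻]^2 = 3.1×10⁻⁴⁴ / (0.12)^3 = 1.8×10⁻⁴¹
[PO₄³⁻] = 4.2×10⁻²¹ mol L⁻¹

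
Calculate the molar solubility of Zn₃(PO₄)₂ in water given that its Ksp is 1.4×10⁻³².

Zn₃(PO₄)₂(s) ⇌ 3 Zn²⁺(aq) + 2 PO₄³⁻(aq)
Call the molar solubility s, so that [Zn²⁺] = 3s and [PO₄³⁻] = 2s.
Ksp = [Zn²⁺]^3[PO₄³⁻]^2 = (3s)^3 · (2s)^2 = 108s^5
108s^5 = 1.4×10⁻³²  ⇒  s^5 = 1.3×10⁻³⁴
s = (1.3×10⁻³⁴)^(1/5) = 1.7×10⁻⁷ mol L⁻¹

1.7×10⁻⁷ M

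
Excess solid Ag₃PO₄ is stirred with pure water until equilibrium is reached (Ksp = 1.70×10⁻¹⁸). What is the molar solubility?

Ag₃PO₄(s) ⇌ 3 Ag⁺(aq) + PO₄³⁻(aq)
Call the molar solubility s, so that [Ag⁺] = 3s and [PO₄³⁻] = s.
Ksp = [Ag⁺]^3[PO₄³⁻] = (3s)^3 · s = 27s^4
27s^4 = 1.70×10⁻¹⁸  ⇒  s^4 = 6.30×10⁻²⁰
s = (6.30×10⁻²⁰)^(1/4) = 1.58×10⁻⁵ mol L⁻¹

1.58×10⁻⁵ M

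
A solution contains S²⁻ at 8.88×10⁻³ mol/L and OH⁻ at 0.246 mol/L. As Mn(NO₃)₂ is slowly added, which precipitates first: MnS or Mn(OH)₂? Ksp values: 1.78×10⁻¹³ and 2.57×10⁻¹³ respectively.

Mn(OH)₂

Precipitation of each salt begins when its ion product equals Ksp.
For MnS: [Mn²⁺] = (Ksp/[S²⁻]) = 2.00×10⁻¹¹ mol/L
For Mn(OH)₂: [Mn²⁺] = (Ksp/[OH⁻]^2) = 4.25×10⁻¹² mol/L
Mn(OH)₂ requires the lower [Mn²⁺], so it precipitates first.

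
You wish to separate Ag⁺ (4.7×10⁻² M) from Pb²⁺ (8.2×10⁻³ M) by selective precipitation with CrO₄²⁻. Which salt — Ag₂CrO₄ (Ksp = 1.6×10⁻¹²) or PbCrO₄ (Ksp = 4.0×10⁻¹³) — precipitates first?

The threshold for precipitation is Q = Ksp.
For Ag₂CrO₄: [CrO₄²⁻] = (Ksp/[Ag⁺]^2) = 7.2×10⁻¹⁰ M
For PbCrO₄: [CrO₄²⁻] = (Ksp/[Pb²⁺]) = 4.9×10⁻¹¹ M
Since PbCrO₄ needs less CrO₄²⁻ to reach saturation, it precipitates first.

PbCrO₄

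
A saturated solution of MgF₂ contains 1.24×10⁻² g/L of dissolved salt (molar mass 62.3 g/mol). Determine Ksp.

Ksp = 3.15×10⁻¹¹

Convert to molarity: s = 1.24×10⁻² / 62.3 = 1.9904×10⁻⁴ mol/L
MgF₂(s) ⇌ Mg²⁺(aq) + 2 F⁻(aq)
Let s be the molar solubility. Then [Mg²⁺] = s and [F⁻] = 2s.
Ksp = [Mg²⁺][F⁻]^2 = s · (2s)^2 = 4s^3
Ksp = 4 × (1.9904×10⁻⁴)^3 = 3.15×10⁻¹¹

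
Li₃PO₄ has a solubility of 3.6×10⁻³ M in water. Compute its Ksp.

Ksp = 4.5×10⁻⁹

Li₃PO₄(s) ⇌ 3 Li⁺(aq) + PO₄³⁻(aq)
For each mole of Li₃PO₄ that dissolves per liter, [Li⁺] = 3s and [PO₄³⁻] = s; let s denote this solubility.
Ksp = [Li⁺]^3[PO₄³⁻] = (3s)^3 · s = 27s^4
Ksp = 27 × (3.6×10⁻³)^4 = 4.5×10⁻⁹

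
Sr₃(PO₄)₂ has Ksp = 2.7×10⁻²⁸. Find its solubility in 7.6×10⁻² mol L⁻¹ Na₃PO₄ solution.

1.2×10⁻⁹ M

Sr₃(PO₄)₂(s) ⇌ 3 Sr²⁺(aq) + 2 PO₄³⁻(aq)
The solution already contains PO₄³⁻ at 7.6×10⁻² mol L⁻¹. Let s be the molar solubility of Sr₃(PO₄)₂.
[PO₄³⁻] ≈ 7.6×10⁻² mol L⁻¹ (common ion dominates); [Sr²⁺] = 3s.
Ksp = [Sr²⁺]^3[PO₄³⁻]^2 = (3s)^3(7.6×10⁻²)^2
(3s)^3 = 2.7×10⁻²⁸ / (7.6×10⁻²)^2 = 4.7×10⁻²⁶
s = 1.2×10⁻⁹ mol L⁻¹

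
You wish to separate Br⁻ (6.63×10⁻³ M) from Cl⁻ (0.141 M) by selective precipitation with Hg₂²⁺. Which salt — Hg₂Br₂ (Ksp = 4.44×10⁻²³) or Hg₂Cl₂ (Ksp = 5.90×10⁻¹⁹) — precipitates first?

Precipitation of each salt begins when its ion product equals Ksp.
For Hg₂Br₂: [Hg₂²⁺] = (Ksp/[Br⁻]^2) = 1.01×10⁻¹⁸ M
For Hg₂Cl₂: [Hg₂²⁺] = (Ksp/[Cl⁻]^2) = 2.97×10⁻¹⁷ M
Hg₂Br₂ requires the lower [Hg₂²⁺], so it precipitates first.

Hg₂Br₂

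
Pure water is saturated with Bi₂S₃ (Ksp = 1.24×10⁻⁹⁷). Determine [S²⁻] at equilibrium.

4.89×10⁻²⁰ M

Bi₂S₃(s) ⇌ 2 Bi³⁺(aq) + 3 S²⁻(aq)
With molar solubility s: [Bi³⁺] = 2s, [S²⁻] = 3s.
Ksp = [Bi³⁺]^2[S²⁻]^3 = (2s)^2 · (3s)^3 = 108s^5 = 1.24×10⁻⁹⁷
s = 1.63×10⁻²⁰ M
[S²⁻] = 3s = 4.89×10⁻²⁰ M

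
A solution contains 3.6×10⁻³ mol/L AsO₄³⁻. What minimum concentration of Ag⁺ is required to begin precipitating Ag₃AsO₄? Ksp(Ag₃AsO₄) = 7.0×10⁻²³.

Each salt precipitates once Q = Ksp for that salt.
Ag₃AsO₄(s) ⇌ 3 Ag⁺(aq) + AsO₄³⁻(aq)
Ksp = [Ag⁺]^3[AsO₄³⁻] = [Ag⁺]^3(3.6×10⁻³)
[Ag⁺]^3 = 7.0×10⁻²³ / (3.6×10⁻³) = 1.9×10⁻²⁰
[Ag⁺] = 2.7×10⁻⁷ mol/L

2.7×10⁻⁷ M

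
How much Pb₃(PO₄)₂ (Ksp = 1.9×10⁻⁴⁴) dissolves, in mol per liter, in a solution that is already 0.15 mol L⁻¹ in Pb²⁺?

Pb₃(PO₄)₂(s) ⇌ 3 Pb²⁺(aq) + 2 PO₄³⁻(aq)
Pb²⁺ is already present at 0.15 mol L⁻¹. If s mol/L of Pb₃(PO₄)₂ dissolves, [PO₄³⁻] = 2s while [Pb²⁺] ≈ 0.15 mol L⁻¹.
Ksp = [Pb²⁺]^3[PO₄³⁻]^2 = (0.15)^3(2s)^2
(2s)^2 = 1.9×10⁻⁴⁴ / (0.15)^3 = 5.6×10⁻⁴²
s = 1.2×10⁻²¹ mol L⁻¹

1.2×10⁻²¹ M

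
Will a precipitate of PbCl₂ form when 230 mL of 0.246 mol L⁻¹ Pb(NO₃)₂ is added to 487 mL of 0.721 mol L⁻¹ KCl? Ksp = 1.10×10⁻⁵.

Yes

The combined volume is 717 mL.
[Pb²⁺] = (0.246)(230)/717 = 7.89×10⁻² mol L⁻¹
[Cl⁻] = (0.721)(487)/717 = 0.490 mol L⁻¹
Q = [Pb²⁺][Cl⁻]^2 = 1.89×10⁻²
Since Q (1.89×10⁻²) exceeds Ksp (1.10×10⁻⁵), PbCl₂ will precipitate.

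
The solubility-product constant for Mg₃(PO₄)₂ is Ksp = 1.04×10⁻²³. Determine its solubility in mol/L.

9.92×10⁻⁶ M

Mg₃(PO₄)₂(s) ⇌ 3 Mg²⁺(aq) + 2 PO₄³⁻(aq)
If s mol/L of Mg₃(PO₄)₂ dissolves, [Mg²⁺] = 3s and [PO₄³⁻] = 2s.
Ksp = [Mg²⁺]^3[PO₄³⁻]^2 = (3s)^3 · (2s)^2 = 108s^5
108s^5 = 1.04×10⁻²³  ⇒  s^5 = 9.63×10⁻²⁶
s = 9.92×10⁻⁶ mol L⁻¹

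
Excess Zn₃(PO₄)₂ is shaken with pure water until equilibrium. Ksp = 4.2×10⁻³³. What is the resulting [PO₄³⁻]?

Zn₃(PO₄)₂(s) ⇌ 3 Zn²⁺(aq) + 2 PO₄³⁻(aq)
For each mole of Zn₃(PO₄)₂ that dissolves per liter, [Zn²⁺] = 3s and [PO₄³⁻] = 2s; let s denote this solubility.
Ksp = [Zn²⁺]^3[PO₄³⁻]^2 = (3s)^3 · (2s)^2 = 108s^5 = 4.2×10⁻³³
s = 1.3×10⁻⁷ mol/L
[PO₄³⁻] = 2s = 2.6×10⁻⁷ mol/L

2.6×10⁻⁷ M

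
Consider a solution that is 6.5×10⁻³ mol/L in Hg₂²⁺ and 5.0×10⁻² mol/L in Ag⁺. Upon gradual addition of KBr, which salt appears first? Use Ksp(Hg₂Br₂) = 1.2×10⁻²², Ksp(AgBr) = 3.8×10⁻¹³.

The threshold for precipitation is Q = Ksp.
For Hg₂Br₂: [Br⁻] = (Ksp/[Hg₂²⁺])^(1/2) = 1.4×10⁻¹⁰ mol/L
For AgBr: [Br⁻] = (Ksp/[Ag⁺]) = 7.6×10⁻¹² mol/L
Since AgBr needs less Br⁻ to reach saturation, it precipitates first.

AgBr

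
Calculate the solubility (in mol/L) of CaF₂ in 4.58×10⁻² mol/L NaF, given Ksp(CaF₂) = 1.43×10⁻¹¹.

CaF₂(s) ⇌ Ca²⁺(aq) + 2 F⁻(aq)
Let s be the solubility of CaF₂ here. The common ion gives [F⁻] ≈ 4.58×10⁻² mol/L, and [Ca²⁺] = s.
Ksp = [Ca²⁺][F⁻]^2 = s(4.58×10⁻²)^2
s = 1.43×10⁻¹¹ / (4.58×10⁻²)^2 = 6.82×10⁻⁹
s = 6.82×10⁻⁹ mol/L

6.82×10⁻⁹ M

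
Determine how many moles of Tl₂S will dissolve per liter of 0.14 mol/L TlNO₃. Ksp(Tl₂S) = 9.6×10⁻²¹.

Tl₂S(s) ⇌ 2 Tl⁺(aq) + S²⁻(aq)
Tl⁺ is already present at 0.14 mol/L. If s mol/L of Tl₂S dissolves, [S²⁻] = s while [Tl⁺] ≈ 0.14 mol/L.
Ksp = [Tl⁺]^2[S²⁻] = (0.14)^2s
s = 9.6×10⁻²¹ / (0.14)^2 = 4.9×10⁻¹⁹
s = 4.9×10⁻¹⁹ mol/L

4.9×10⁻¹⁹ M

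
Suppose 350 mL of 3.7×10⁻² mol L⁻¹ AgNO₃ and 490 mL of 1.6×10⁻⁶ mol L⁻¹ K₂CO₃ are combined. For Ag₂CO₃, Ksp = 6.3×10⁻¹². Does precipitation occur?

After mixing, V = 350 mL + 490 mL = 840 mL.
[Ag⁺] = (3.7×10⁻²)(350)/840 = 1.5×10⁻² mol L⁻¹
[CO₃²⁻] = (1.6×10⁻⁶)(490)/840 = 9.3×10⁻⁷ mol L⁻¹
Q = [Ag⁺]^2[CO₃²⁻] = 2.2×10⁻¹⁰
Because Q > Ksp (2.2×10⁻¹⁰ vs 6.3×10⁻¹²), a precipitate of Ag₂CO₃ forms.

Yes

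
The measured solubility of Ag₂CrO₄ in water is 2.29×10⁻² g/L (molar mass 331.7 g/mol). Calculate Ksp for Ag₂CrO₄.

Ksp = 1.32×10⁻¹²

Molar solubility s = (2.29×10⁻² g/L) / (331.7 g/mol) = 6.9038×10⁻⁵ mol/L
Ag₂CrO₄(s) ⇌ 2 Ag⁺(aq) + CrO₄²⁻(aq)
Let s be the molar solubility. Then [Ag⁺] = 2s and [CrO₄²⁻] = s.
Ksp = [Ag⁺]^2[CrO₄²⁻] = (2s)^2 · s = 4s^3
Ksp = 4 × (6.9038×10⁻⁵)^3 = 1.32×10⁻¹²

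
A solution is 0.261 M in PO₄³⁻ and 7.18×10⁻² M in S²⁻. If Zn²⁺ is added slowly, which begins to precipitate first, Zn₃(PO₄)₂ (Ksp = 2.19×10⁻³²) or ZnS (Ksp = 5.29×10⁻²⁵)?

ZnS

Each salt precipitates once Q = Ksp for that salt.
For Zn₃(PO₄)₂: [Zn²⁺] = (Ksp/[PO₄³⁻]^2)^(1/3) = 6.85×10⁻¹¹ M
For ZnS: [Zn²⁺] = (Ksp/[S²⁻]) = 7.37×10⁻²⁴ M
The smaller threshold [Zn²⁺] is reached first, so ZnS precipitates first.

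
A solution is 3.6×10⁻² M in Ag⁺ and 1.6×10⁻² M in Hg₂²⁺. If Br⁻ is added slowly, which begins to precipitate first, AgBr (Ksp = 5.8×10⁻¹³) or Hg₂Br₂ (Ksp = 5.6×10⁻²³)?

AgBr

Precipitation of each salt begins when its ion product equals Ksp.
For AgBr: [Br⁻] = (Ksp/[Ag⁺]) = 1.6×10⁻¹¹ M
For Hg₂Br₂: [Br⁻] = (Ksp/[Hg₂²⁺])^(1/2) = 5.9×10⁻¹¹ M
The smaller threshold [Br⁻] is reached first, so AgBr precipitates first.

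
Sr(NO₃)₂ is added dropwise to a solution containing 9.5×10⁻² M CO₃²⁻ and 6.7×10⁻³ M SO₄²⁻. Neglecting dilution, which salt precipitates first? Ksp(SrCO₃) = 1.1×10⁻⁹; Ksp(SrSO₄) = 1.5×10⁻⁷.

SrCO₃

A salt starts to precipitate once the ion product Q reaches its Ksp.
For SrCO₃: [Sr²⁺] = (Ksp/[CO₃²⁻]) = 1.2×10⁻⁸ M
For SrSO₄: [Sr²⁺] = (Ksp/[SO₄²⁻]) = 2.2×10⁻⁵ M
Since SrCO₃ needs less Sr²⁺ to reach saturation, it precipitates first.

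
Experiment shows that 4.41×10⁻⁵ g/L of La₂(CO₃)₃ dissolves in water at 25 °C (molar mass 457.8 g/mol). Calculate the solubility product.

Ksp = 8.96×10⁻³⁴

Molar solubility s = (4.41×10⁻⁵ g/L) / (457.8 g/mol) = 9.6330×10⁻⁸ mol/L
La₂(CO₃)₃(s) ⇌ 2 La³⁺(aq) + 3 CO₃²⁻(aq)
Let s be the molar solubility. Then [La³⁺] = 2s and [CO₃²⁻] = 3s.
Ksp = [La³⁺]^2[CO₃²⁻]^3 = (2s)^2 · (3s)^3 = 108s^5
Ksp = 108 × (9.6330×10⁻⁸)^5 = 8.96×10⁻³⁴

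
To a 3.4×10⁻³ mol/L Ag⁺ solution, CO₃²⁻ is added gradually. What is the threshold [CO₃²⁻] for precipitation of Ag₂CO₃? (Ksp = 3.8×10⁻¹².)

3.3×10⁻⁷ M

A salt starts to precipitate once the ion product Q reaches its Ksp.
Ag₂CO₃(s) ⇌ 2 Ag⁺(aq) + CO₃²⁻(aq)
Ksp = [Ag⁺]^2[CO₃²⁻] = [CO₃²⁻](3.4×10⁻³)^2
[CO₃²⁻] = 3.8×10⁻¹² / (3.4×10⁻³)^2 = 3.3×10⁻⁷
[CO₃²⁻] = 3.3×10⁻⁷ mol/L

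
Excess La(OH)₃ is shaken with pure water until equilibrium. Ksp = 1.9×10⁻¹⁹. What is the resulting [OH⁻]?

2.7×10⁻⁵ M

La(OH)₃(s) ⇌ La³⁺(aq) + 3 OH⁻(aq)
For each mole of La(OH)₃ that dissolves per liter, [La³⁺] = s and [OH⁻] = 3s; let s denote this solubility.
Ksp = [La³⁺][OH⁻]^3 = s · (3s)^3 = 27s^4 = 1.9×10⁻¹⁹
s = 9.2×10⁻⁶ mol L⁻¹
[OH⁻] = 3s = 2.7×10⁻⁵ mol L⁻¹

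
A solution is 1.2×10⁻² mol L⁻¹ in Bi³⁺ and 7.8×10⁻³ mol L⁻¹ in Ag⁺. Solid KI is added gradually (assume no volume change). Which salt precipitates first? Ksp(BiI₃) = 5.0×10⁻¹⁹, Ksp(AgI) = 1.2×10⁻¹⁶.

Precipitation of each salt begins when its ion product equals Ksp.
For BiI₃: [I⁻] = (Ksp/[Bi³⁺])^(1/3) = 3.5×10⁻⁶ mol L⁻¹
For AgI: [I⁻] = (Ksp/[Ag⁺]) = 1.5×10⁻¹⁴ mol L⁻¹
Since AgI needs less I⁻ to reach saturation, it precipitates first.

AgI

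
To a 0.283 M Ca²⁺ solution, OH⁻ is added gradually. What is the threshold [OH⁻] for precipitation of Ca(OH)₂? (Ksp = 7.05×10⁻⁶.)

4.99×10⁻³ M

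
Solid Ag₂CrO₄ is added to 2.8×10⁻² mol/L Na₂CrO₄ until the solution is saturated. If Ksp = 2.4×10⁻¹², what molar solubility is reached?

4.6×10⁻⁶ M

Ag₂CrO₄(s) ⇌ 2 Ag⁺(aq) + CrO₄²⁻(aq)
With CrO₄²⁻ already at 2.8×10⁻² mol/L and s small, take [CrO₄²⁻] ≈ 2.8×10⁻² mol/L and [Ag⁺] = 2s.
Ksp = [Ag⁺]^2[CrO₄²⁻] = (2s)^2(2.8×10⁻²)
(2s)^2 = 2.4×10⁻¹² / (2.8×10⁻²) = 8.6×10⁻¹¹
s = 4.6×10⁻⁶ mol/L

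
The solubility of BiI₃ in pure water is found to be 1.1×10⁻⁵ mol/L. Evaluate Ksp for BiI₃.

BiI₃(s) ⇌ Bi³⁺(aq) + 3 I⁻(aq)
With molar solubility s: [Bi³⁺] = s, [I⁻] = 3s.
Ksp = [Bi³⁺][I⁻]^3 = s · (3s)^3 = 27s^4
Ksp = 27 × (1.1×10⁻⁵)^4 = 4.0×10⁻¹⁹

Ksp = 4.0×10⁻¹⁹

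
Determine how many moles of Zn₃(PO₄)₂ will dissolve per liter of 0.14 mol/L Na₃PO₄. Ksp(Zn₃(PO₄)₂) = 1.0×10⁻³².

2.7×10⁻¹¹ M

Zn₃(PO₄)₂(s) ⇌ 3 Zn²⁺(aq) + 2 PO₄³⁻(aq)
With PO₄³⁻ already at 0.14 mol/L and s small, take [PO₄³⁻] ≈ 0.14 mol/L and [Zn²⁺] = 3s.
Ksp = [Zn²⁺]^3[PO₄³⁻]^2 = (3s)^3(0.14)^2
(3s)^3 = 1.0×10⁻³² / (0.14)^2 = 5.1×10⁻³¹
s = 2.7×10⁻¹¹ mol/L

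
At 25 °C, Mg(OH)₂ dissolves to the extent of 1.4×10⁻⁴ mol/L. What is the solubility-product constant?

Ksp = 1.1×10⁻¹¹

Mg(OH)₂(s) ⇌ Mg²⁺(aq) + 2 OH⁻(aq)
Let s be the molar solubility. Then [Mg²⁺] = s and [OH⁻] = 2s.
Ksp = [Mg²⁺][OH⁻]^2 = s · (2s)^2 = 4s^3
Ksp = 4 × (1.4×10⁻⁴)^3 = 1.1×10⁻¹¹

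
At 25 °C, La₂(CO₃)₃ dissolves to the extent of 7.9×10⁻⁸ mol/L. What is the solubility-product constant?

Ksp = 3.3×10⁻³⁴

La₂(CO₃)₃(s) ⇌ 2 La³⁺(aq) + 3 CO₃²⁻(aq)
With molar solubility s: [La³⁺] = 2s, [CO₃²⁻] = 3s.
Ksp = [La³⁺]^2[CO₃²⁻]^3 = (2s)^2 · (3s)^3 = 108s^5
Ksp = 108 × (7.9×10⁻⁸)^5 = 3.3×10⁻³⁴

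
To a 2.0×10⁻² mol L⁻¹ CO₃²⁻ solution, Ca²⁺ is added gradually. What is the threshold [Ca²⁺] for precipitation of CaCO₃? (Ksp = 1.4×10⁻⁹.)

7.0×10⁻⁸ M

Precipitation begins when Q = Ksp.
CaCO₃(s) ⇌ Ca²⁺(aq) + CO₃²⁻(aq)
Ksp = [Ca²⁺][CO₃²⁻] = [Ca²⁺](2.0×10⁻²)
[Ca²⁺] = 1.4×10⁻⁹ / (2.0×10⁻²) = 7.0×10⁻⁸
[Ca²⁺] = 7.0×10⁻⁸ mol L⁻¹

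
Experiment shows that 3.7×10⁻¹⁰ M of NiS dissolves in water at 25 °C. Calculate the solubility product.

NiS(s) ⇌ Ni²⁺(aq) + S²⁻(aq)
With molar solubility s: [Ni²⁺] = s, [S²⁻] = s.
Ksp = [Ni²⁺][S²⁻] = s · s = s^2
Ksp = (3.7×10⁻¹⁰)^2 = 1.4×10⁻¹⁹

Ksp = 1.4×10⁻¹⁹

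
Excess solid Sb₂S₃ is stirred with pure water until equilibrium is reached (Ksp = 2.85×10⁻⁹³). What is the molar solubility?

Sb₂S₃(s) ⇌ 2 Sb³⁺(aq) + 3 S²⁻(aq)
If s mol/L of Sb₂S₃ dissolves, [Sb³⁺] = 2s and [S²⁻] = 3s.
Ksp = [Sb³⁺]^2[S²⁻]^3 = (2s)^2 · (3s)^3 = 108s^5
108s^5 = 2.85×10⁻⁹³  ⇒  s^5 = 2.64×10⁻⁹⁵
Taking the 5th root, s = 1.21×10⁻¹⁹ mol/L.

1.21×10⁻¹⁹ M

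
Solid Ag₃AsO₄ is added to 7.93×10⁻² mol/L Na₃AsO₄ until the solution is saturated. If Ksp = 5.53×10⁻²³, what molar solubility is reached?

Ag₃AsO₄(s) ⇌ 3 Ag⁺(aq) + AsO₄³⁻(aq)
The solution already contains AsO₄³⁻ at 7.93×10⁻² mol/L. Let s be the molar solubility of Ag₃AsO₄.
[AsO₄³⁻] ≈ 7.93×10⁻² mol/L (common ion dominates); [Ag⁺] = 3s.
Ksp = [Ag⁺]^3[AsO₄³⁻] = (3s)^3(7.93×10⁻²)
(3s)^3 = 5.53×10⁻²³ / (7.93×10⁻²) = 6.97×10⁻²²
s = 2.96×10⁻⁸ mol/L

2.96×10⁻⁸ M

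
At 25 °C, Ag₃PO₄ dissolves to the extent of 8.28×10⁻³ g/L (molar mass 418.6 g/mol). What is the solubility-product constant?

Ksp = 4.13×10⁻¹⁸

Molar solubility s = (8.28×10⁻³ g/L) / (418.6 g/mol) = 1.9780×10⁻⁵ mol/L
Ag₃PO₄(s) ⇌ 3 Ag⁺(aq) + PO₄³⁻(aq)
With molar solubility s: [Ag⁺] = 3s, [PO₄³⁻] = s.
Ksp = [Ag⁺]^3[PO₄³⁻] = (3s)^3 · s = 27s^4
Ksp = 27 × (1.9780×10⁻⁵)^4 = 4.13×10⁻¹⁸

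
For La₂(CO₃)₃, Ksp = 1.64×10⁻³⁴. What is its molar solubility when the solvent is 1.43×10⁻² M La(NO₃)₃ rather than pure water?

3.10×10⁻¹¹ M

La₂(CO₃)₃(s) ⇌ 2 La³⁺(aq) + 3 CO₃²⁻(aq)
The solution already contains La³⁺ at 1.43×10⁻² M. Let s be the molar solubility of La₂(CO₃)₃.
[La³⁺] ≈ 1.43×10⁻² M (common ion dominates); [CO₃²⁻] = 3s.
Ksp = [La³⁺]^2[CO₃²⁻]^3 = (1.43×10⁻²)^2(3s)^3
(3s)^3 = 1.64×10⁻³⁴ / (1.43×10⁻²)^2 = 8.02×10⁻³¹
s = 3.10×10⁻¹¹ M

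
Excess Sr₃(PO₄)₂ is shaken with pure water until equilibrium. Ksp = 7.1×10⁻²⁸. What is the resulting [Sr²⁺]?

4.4×10⁻⁶ M

Sr₃(PO₄)₂(s) ⇌ 3 Sr²⁺(aq) + 2 PO₄³⁻(aq)
For each mole of Sr₃(PO₄)₂ that dissolves per liter, [Sr²⁺] = 3s and [PO₄³⁻] = 2s; let s denote this solubility.
Ksp = [Sr²⁺]^3[PO₄³⁻]^2 = (3s)^3 · (2s)^2 = 108s^5 = 7.1×10⁻²⁸
s = 1.5×10⁻⁶ mol L⁻¹
[Sr²⁺] = 3s = 4.4×10⁻⁶ mol L⁻¹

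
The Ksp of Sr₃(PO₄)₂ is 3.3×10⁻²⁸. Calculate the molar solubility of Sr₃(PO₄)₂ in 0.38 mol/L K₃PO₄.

Sr₃(PO₄)₂(s) ⇌ 3 Sr²⁺(aq) + 2 PO₄³⁻(aq)
Let s be the solubility of Sr₃(PO₄)₂ here. The common ion gives [PO₄³⁻] ≈ 0.38 mol/L, and [Sr²⁺] = 3s.
Ksp = [Sr²⁺]^3[PO₄³⁻]^2 = (3s)^3(0.38)^2
(3s)^3 = 3.3×10⁻²⁸ / (0.38)^2 = 2.3×10⁻²⁷
s = 4.4×10⁻¹⁰ mol/L

4.4×10⁻¹⁰ M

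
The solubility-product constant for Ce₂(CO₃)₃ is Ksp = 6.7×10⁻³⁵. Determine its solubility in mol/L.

Ce₂(CO₃)₃(s) ⇌ 2 Ce³⁺(aq) + 3 CO₃²⁻(aq)
For each mole of Ce₂(CO₃)₃ that dissolves per liter, [Ce³⁺] = 2s and [CO₃²⁻] = 3s; let s denote this solubility.
Ksp = [Ce³⁺]^2[CO₃²⁻]^3 = (2s)^2 · (3s)^3 = 108s^5
108s^5 = 6.7×10⁻³⁵  ⇒  s^5 = 6.2×10⁻³⁷
Taking the 5th root, s = 5.7×10⁻⁸ mol L⁻¹.

5.7×10⁻⁸ M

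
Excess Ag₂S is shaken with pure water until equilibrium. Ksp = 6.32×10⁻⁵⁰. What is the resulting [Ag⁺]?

Ag₂S(s) ⇌ 2 Ag⁺(aq) + S²⁻(aq)
Let s be the molar solubility. Then [Ag⁺] = 2s and [S²⁻] = s.
Ksp = [Ag⁺]^2[S²⁻] = (2s)^2 · s = 4s^3 = 6.32×10⁻⁵⁰
s = 2.51×10⁻¹⁷ mol L⁻¹
[Ag⁺] = 2s = 5.02×10⁻¹⁷ mol L⁻¹

5.02×10⁻¹⁷ M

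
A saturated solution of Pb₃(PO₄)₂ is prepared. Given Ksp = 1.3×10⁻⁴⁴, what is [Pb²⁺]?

2.0×10⁻⁹ M

Pb₃(PO₄)₂(s) ⇌ 3 Pb²⁺(aq) + 2 PO₄³⁻(aq)
With molar solubility s: [Pb²⁺] = 3s, [PO₄³⁻] = 2s.
Ksp = [Pb²⁺]^3[PO₄³⁻]^2 = (3s)^3 · (2s)^2 = 108s^5 = 1.3×10⁻⁴⁴
s = 6.5×10⁻¹⁰ M
[Pb²⁺] = 3s = 2.0×10⁻⁹ M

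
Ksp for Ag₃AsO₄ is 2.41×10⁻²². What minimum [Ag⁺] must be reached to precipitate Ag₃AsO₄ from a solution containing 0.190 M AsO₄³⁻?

Precipitation of each salt begins when its ion product equals Ksp.
Ag₃AsO₄(s) ⇌ 3 Ag⁺(aq) + AsO₄³⁻(aq)
Ksp = [Ag⁺]^3[AsO₄³⁻] = [Ag⁺]^3(0.190)
[Ag⁺]^3 = 2.41×10⁻²² / (0.190) = 1.27×10⁻²¹
[Ag⁺] = 1.08×10⁻⁷ M

1.08×10⁻⁷ M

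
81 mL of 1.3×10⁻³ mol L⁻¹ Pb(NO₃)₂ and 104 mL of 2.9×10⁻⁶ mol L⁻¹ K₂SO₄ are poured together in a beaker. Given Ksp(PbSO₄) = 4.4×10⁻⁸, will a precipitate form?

No

The combined volume is 185 mL.
[Pb²⁺] = (1.3×10⁻³)(81)/185 = 5.7×10⁻⁴ mol L⁻¹
[SO₄²⁻] = (2.9×10⁻⁶)(104)/185 = 1.6×10⁻⁶ mol L⁻¹
Q = [Pb²⁺][SO₄²⁻] = 9.3×10⁻¹⁰
Q < Ksp (9.3×10⁻¹⁰ vs 4.4×10⁻⁸); the solution remains unsaturated and no precipitate forms.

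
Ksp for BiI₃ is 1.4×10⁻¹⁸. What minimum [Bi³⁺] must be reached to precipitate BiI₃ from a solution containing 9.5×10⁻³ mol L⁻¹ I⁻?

Precipitation of each salt begins when its ion product equals Ksp.
BiI₃(s) ⇌ Bi³⁺(aq) + 3 I⁻(aq)
Ksp = [Bi³⁺][I⁻]^3 = [Bi³⁺](9.5×10⁻³)^3
[Bi³⁺] = 1.4×10⁻¹⁸ / (9.5×10⁻³)^3 = 1.6×10⁻¹²
[Bi³⁺] = 1.6×10⁻¹² mol L⁻¹

1.6×10⁻¹² M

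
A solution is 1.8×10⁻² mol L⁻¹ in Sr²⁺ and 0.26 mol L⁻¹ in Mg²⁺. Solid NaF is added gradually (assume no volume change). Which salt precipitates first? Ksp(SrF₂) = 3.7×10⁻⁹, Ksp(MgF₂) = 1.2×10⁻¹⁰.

MgF₂

A salt starts to precipitate once the ion product Q reaches its Ksp.
For SrF₂: [F⁻] = (Ksp/[Sr²⁺])^(1/2) = 4.5×10⁻⁴ mol L⁻¹
For MgF₂: [F⁻] = (Ksp/[Mg²⁺])^(1/2) = 2.1×10⁻⁵ mol L⁻¹
MgF₂ requires the lower [F⁻], so it precipitates first.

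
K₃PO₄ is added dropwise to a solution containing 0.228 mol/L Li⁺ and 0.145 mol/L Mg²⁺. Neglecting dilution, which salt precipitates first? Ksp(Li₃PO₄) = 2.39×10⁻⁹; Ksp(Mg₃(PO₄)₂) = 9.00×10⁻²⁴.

Mg₃(PO₄)₂

Each salt precipitates once Q = Ksp for that salt.
For Li₃PO₄: [PO₄³⁻] = (Ksp/[Li⁺]^3) = 2.02×10⁻⁷ mol/L
For Mg₃(PO₄)₂: [PO₄³⁻] = (Ksp/[Mg²⁺]^3)^(1/2) = 5.43×10⁻¹¹ mol/L
Mg₃(PO₄)₂ requires the lower [PO₄³⁻], so it precipitates first.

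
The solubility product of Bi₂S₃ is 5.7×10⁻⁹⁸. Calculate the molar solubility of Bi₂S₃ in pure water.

1.4×10⁻²⁰ M

Bi₂S₃(s) ⇌ 2 Bi³⁺(aq) + 3 S²⁻(aq)
If s mol/L of Bi₂S₃ dissolves, [Bi³⁺] = 2s and [S²⁻] = 3s.
Ksp = [Bi³⁺]^2[S²⁻]^3 = (2s)^2 · (3s)^3 = 108s^5
108s^5 = 5.7×10⁻⁹⁸  ⇒  s^5 = 5.3×10⁻¹⁰⁰
s = (5.3×10⁻¹⁰⁰)^(1/5) = 1.4×10⁻²⁰ mol/L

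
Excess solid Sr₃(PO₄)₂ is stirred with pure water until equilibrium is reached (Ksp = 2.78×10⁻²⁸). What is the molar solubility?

1.21×10⁻⁶ M

Sr₃(PO₄)₂(s) ⇌ 3 Sr²⁺(aq) + 2 PO₄³⁻(aq)
Call the molar solubility s, so that [Sr²⁺] = 3s and [PO₄³⁻] = 2s.
Ksp = [Sr²⁺]^3[PO₄³⁻]^2 = (3s)^3 · (2s)^2 = 108s^5
108s^5 = 2.78×10⁻²⁸  ⇒  s^5 = 2.57×10⁻³⁰
s = (2.57×10⁻³⁰)^(1/5) = 1.21×10⁻⁶ M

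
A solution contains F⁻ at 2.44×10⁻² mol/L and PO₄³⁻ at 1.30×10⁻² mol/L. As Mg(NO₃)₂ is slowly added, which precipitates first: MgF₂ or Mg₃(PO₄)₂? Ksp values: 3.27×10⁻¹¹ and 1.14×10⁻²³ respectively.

Each salt precipitates once Q = Ksp for that salt.
For MgF₂: [Mg²⁺] = (Ksp/[F⁻]^2) = 5.49×10⁻⁸ mol/L
For Mg₃(PO₄)₂: [Mg²⁺] = (Ksp/[PO₄³⁻]^2)^(1/3) = 4.07×10⁻⁷ mol/L
The smaller threshold [Mg²⁺] is reached first, so MgF₂ precipitates first.

MgF₂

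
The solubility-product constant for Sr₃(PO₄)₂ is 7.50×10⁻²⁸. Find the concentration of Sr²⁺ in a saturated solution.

4.42×10⁻⁶ M

Sr₃(PO₄)₂(s) ⇌ 3 Sr²⁺(aq) + 2 PO₄³⁻(aq)
Let s be the molar solubility. Then [Sr²⁺] = 3s and [PO₄³⁻] = 2s.
Ksp = [Sr²⁺]^3[PO₄³⁻]^2 = (3s)^3 · (2s)^2 = 108s^5 = 7.50×10⁻²⁸
s = 1.47×10⁻⁶ mol/L
[Sr²⁺] = 3s = 4.42×10⁻⁶ mol/L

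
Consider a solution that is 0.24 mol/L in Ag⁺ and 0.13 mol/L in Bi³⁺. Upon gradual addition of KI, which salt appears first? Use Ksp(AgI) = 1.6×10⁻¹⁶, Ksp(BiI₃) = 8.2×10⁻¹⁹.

A salt starts to precipitate once the ion product Q reaches its Ksp.
For AgI: [I⁻] = (Ksp/[Ag⁺]) = 6.7×10⁻¹⁶ mol/L
For BiI₃: [I⁻] = (Ksp/[Bi³⁺])^(1/3) = 1.8×10⁻⁶ mol/L
AgI requires the lower [I⁻], so it precipitates first.

AgI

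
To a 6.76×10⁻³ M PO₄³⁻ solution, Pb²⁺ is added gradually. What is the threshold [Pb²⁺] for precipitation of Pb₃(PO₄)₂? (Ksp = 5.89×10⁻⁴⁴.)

1.09×10⁻¹³ M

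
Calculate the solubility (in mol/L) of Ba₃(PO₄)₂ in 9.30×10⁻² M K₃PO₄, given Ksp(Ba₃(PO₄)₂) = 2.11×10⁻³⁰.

2.08×10⁻¹⁰ M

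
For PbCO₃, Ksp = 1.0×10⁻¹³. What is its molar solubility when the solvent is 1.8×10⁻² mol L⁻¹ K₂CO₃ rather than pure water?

5.6×10⁻¹² M

PbCO₃(s) ⇌ Pb²⁺(aq) + CO₃²⁻(aq)
CO₃²⁻ is already present at 1.8×10⁻² mol L⁻¹. If s mol/L of PbCO₃ dissolves, [Pb²⁺] = s while [CO₃²⁻] ≈ 1.8×10⁻² mol L⁻¹.
Ksp = [Pb²⁺][CO₃²⁻] = s(1.8×10⁻²)
s = 1.0×10⁻¹³ / (1.8×10⁻²) = 5.6×10⁻¹²
s = 5.6×10⁻¹² mol L⁻¹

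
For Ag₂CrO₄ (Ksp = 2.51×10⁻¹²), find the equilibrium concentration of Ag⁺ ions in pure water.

1.71×10⁻⁴ M

Ag₂CrO₄(s) ⇌ 2 Ag⁺(aq) + CrO₄²⁻(aq)
With molar solubility s: [Ag⁺] = 2s, [CrO₄²⁻] = s.
Ksp = [Ag⁺]^2[CrO₄²⁻] = (2s)^2 · s = 4s^3 = 2.51×10⁻¹²
s = 8.56×10⁻⁵ mol L⁻¹
[Ag⁺] = 2s = 1.71×10⁻⁴ mol L⁻¹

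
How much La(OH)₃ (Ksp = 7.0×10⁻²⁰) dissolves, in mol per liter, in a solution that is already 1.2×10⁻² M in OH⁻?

4.1×10⁻¹⁴ M

La(OH)₃(s) ⇌ La³⁺(aq) + 3 OH⁻(aq)
The solution already contains OH⁻ at 1.2×10⁻² M. Let s be the molar solubility of La(OH)₃.
[OH⁻] ≈ 1.2×10⁻² M (common ion dominates); [La³⁺] = s.
Ksp = [La³⁺][OH⁻]^3 = s(1.2×10⁻²)^3
s = 7.0×10⁻²⁰ / (1.2×10⁻²)^3 = 4.1×10⁻¹⁴
s = 4.1×10⁻¹⁴ M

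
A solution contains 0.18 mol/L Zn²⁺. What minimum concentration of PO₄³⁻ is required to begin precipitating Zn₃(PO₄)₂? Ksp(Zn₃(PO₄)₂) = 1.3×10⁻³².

1.5×10⁻¹⁵ M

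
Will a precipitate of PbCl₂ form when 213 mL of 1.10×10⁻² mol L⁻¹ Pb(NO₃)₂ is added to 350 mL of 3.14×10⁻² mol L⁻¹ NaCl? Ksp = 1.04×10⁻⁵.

No

After mixing, V = 213 mL + 350 mL = 563 mL.
[Pb²⁺] = (1.10×10⁻²)(213)/563 = 4.16×10⁻³ mol L⁻¹
[Cl⁻] = (3.14×10⁻²)(350)/563 = 1.95×10⁻² mol L⁻¹
Q = [Pb²⁺][Cl⁻]^2 = 1.59×10⁻⁶
Q < Ksp (1.59×10⁻⁶ vs 1.04×10⁻⁵); the solution remains unsaturated and no precipitate forms.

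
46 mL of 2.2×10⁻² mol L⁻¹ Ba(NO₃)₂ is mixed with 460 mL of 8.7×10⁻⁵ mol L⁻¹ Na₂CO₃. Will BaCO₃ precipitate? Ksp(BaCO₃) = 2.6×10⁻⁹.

Yes

The combined volume is 506 mL.
[Ba²⁺] = (2.2×10⁻²)(46)/506 = 2.0×10⁻³ mol L⁻¹
[CO₃²⁻] = (8.7×10⁻⁵)(460)/506 = 7.9×10⁻⁵ mol L⁻¹
Q = [Ba²⁺][CO₃²⁻] = 1.6×10⁻⁷
Since Q (1.6×10⁻⁷) exceeds Ksp (2.6×10⁻⁹), BaCO₃ will precipitate.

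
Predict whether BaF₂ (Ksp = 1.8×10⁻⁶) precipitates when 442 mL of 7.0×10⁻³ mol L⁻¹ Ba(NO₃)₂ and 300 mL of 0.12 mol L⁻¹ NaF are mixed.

Yes

After mixing, V = 442 mL + 300 mL = 742 mL.
[Ba²⁺] = (7.0×10⁻³)(442)/742 = 4.2×10⁻³ mol L⁻¹
[F⁻] = (0.12)(300)/742 = 4.9×10⁻² mol L⁻¹
Q = [Ba²⁺][F⁻]^2 = 9.8×10⁻⁶
Q = 9.8×10⁻⁶ > Ksp = 1.8×10⁻⁶, so the solution is supersaturated and BaF₂ precipitates.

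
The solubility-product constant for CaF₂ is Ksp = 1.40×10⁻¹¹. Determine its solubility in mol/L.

CaF₂(s) ⇌ Ca²⁺(aq) + 2 F⁻(aq)
If s mol/L of CaF₂ dissolves, [Ca²⁺] = s and [F⁻] = 2s.
Ksp = [Ca²⁺][F⁻]^2 = s · (2s)^2 = 4s^3
4s^3 = 1.40×10⁻¹¹  ⇒  s^3 = 3.50×10⁻¹²
s = 1.52×10⁻⁴ mol/L

1.52×10⁻⁴ M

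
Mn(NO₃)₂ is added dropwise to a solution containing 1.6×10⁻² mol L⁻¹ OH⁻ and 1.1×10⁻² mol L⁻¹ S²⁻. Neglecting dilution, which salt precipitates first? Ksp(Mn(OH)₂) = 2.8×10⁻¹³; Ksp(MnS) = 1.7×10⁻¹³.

MnS

A salt starts to precipitate once the ion product Q reaches its Ksp.
For Mn(OH)₂: [Mn²⁺] = (Ksp/[OH⁻]^2) = 1.1×10⁻⁹ mol L⁻¹
For MnS: [Mn²⁺] = (Ksp/[S²⁻]) = 1.5×10⁻¹¹ mol L⁻¹
The smaller threshold [Mn²⁺] is reached first, so MnS precipitates first.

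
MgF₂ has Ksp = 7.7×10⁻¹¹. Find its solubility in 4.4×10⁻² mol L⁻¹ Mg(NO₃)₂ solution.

MgF₂(s) ⇌ Mg²⁺(aq) + 2 F⁻(aq)
With Mg²⁺ already at 4.4×10⁻² mol L⁻¹ and s small, take [Mg²⁺] ≈ 4.4×10⁻² mol L⁻¹ and [F⁻] = 2s.
Ksp = [Mg²⁺][F⁻]^2 = (4.4×10⁻²)(2s)^2
(2s)^2 = 7.7×10⁻¹¹ / (4.4×10⁻²) = 1.8×10⁻⁹
s = 2.1×10⁻⁵ mol L⁻¹

2.1×10⁻⁵ M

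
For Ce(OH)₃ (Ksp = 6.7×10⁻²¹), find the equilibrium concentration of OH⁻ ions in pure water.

Ce(OH)₃(s) ⇌ Ce³⁺(aq) + 3 OH⁻(aq)
With molar solubility s: [Ce³⁺] = s, [OH⁻] = 3s.
Ksp = [Ce³⁺][OH⁻]^3 = s · (3s)^3 = 27s^4 = 6.7×10⁻²¹
s = 4.0×10⁻⁶ mol/L
[OH⁻] = 3s = 1.2×10⁻⁵ mol/L

1.2×10⁻⁵ M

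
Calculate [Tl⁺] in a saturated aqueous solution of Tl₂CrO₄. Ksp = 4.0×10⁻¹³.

Tl₂CrO₄(s) ⇌ 2 Tl⁺(aq) + CrO₄²⁻(aq)
With molar solubility s: [Tl⁺] = 2s, [CrO₄²⁻] = s.
Ksp = [Tl⁺]^2[CrO₄²⁻] = (2s)^2 · s = 4s^3 = 4.0×10⁻¹³
s = 4.6×10⁻⁵ mol L⁻¹
[Tl⁺] = 2s = 9.3×10⁻⁵ mol L⁻¹

9.3×10⁻⁵ M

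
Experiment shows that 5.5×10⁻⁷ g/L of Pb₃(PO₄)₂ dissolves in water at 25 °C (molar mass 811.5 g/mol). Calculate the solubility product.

Ksp = 1.5×10⁻⁴⁴

s = (5.5×10⁻⁷ g L⁻¹)/(811.5 g mol⁻¹) = 6.778×10⁻¹⁰ M
Pb₃(PO₄)₂(s) ⇌ 3 Pb²⁺(aq) + 2 PO₄³⁻(aq)
Call the molar solubility s, so that [Pb²⁺] = 3s and [PO₄³⁻] = 2s.
Ksp = [Pb²⁺]^3[PO₄³⁻]^2 = (3s)^3 · (2s)^2 = 108s^5
Ksp = 108 × (6.778×10⁻¹⁰)^5 = 1.5×10⁻⁴⁴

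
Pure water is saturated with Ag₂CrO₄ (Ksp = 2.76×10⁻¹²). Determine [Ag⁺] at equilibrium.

Ag₂CrO₄(s) ⇌ 2 Ag⁺(aq) + CrO₄²⁻(aq)
Call the molar solubility s, so that [Ag⁺] = 2s and [CrO₄²⁻] = s.
Ksp = [Ag⁺]^2[CrO₄²⁻] = (2s)^2 · s = 4s^3 = 2.76×10⁻¹²
s = 8.84×10⁻⁵ M
[Ag⁺] = 2s = 1.77×10⁻⁴ M

1.77×10⁻⁴ M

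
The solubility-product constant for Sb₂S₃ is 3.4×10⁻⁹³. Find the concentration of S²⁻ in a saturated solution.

3.8×10⁻¹⁹ M

Sb₂S₃(s) ⇌ 2 Sb³⁺(aq) + 3 S²⁻(aq)
With molar solubility s: [Sb³⁺] = 2s, [S²⁻] = 3s.
Ksp = [Sb³⁺]^2[S²⁻]^3 = (2s)^2 · (3s)^3 = 108s^5 = 3.4×10⁻⁹³
s = 1.3×10⁻¹⁹ M
[S²⁻] = 3s = 3.8×10⁻¹⁹ M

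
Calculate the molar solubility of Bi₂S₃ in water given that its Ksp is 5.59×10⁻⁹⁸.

1.39×10⁻²⁰ M

Bi₂S₃(s) ⇌ 2 Bi³⁺(aq) + 3 S²⁻(aq)
Call the molar solubility s, so that [Bi³⁺] = 2s and [S²⁻] = 3s.
Ksp = [Bi³⁺]^2[S²⁻]^3 = (2s)^2 · (3s)^3 = 108s^5
108s^5 = 5.59×10⁻⁹⁸  ⇒  s^5 = 5.18×10⁻¹⁰⁰
Taking the 5th root, s = 1.39×10⁻²⁰ M.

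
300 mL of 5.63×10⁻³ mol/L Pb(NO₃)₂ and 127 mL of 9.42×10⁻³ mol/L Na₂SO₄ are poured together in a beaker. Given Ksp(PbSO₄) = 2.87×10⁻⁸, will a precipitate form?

Yes

The combined volume is 427 mL.
[Pb²⁺] = (5.63×10⁻³)(300)/427 = 3.96×10⁻³ mol/L
[SO₄²⁻] = (9.42×10⁻³)(127)/427 = 2.80×10⁻³ mol/L
Q = [Pb²⁺][SO₄²⁻] = 1.11×10⁻⁵
Because Q > Ksp (1.11×10⁻⁵ vs 2.87×10⁻⁸), a precipitate of PbSO₄ forms.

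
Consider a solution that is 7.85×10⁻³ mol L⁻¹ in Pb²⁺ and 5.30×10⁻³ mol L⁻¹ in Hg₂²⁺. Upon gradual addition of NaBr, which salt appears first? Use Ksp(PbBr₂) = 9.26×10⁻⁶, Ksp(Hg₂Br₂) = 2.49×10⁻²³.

Hg₂Br₂

A salt starts to precipitate once the ion product Q reaches its Ksp.
For PbBr₂: [Br⁻] = (Ksp/[Pb²⁺])^(1/2) = 3.43×10⁻² mol L⁻¹
For Hg₂Br₂: [Br⁻] = (Ksp/[Hg₂²⁺])^(1/2) = 6.85×10⁻¹¹ mol L⁻¹
Since Hg₂Br₂ needs less Br⁻ to reach saturation, it precipitates first.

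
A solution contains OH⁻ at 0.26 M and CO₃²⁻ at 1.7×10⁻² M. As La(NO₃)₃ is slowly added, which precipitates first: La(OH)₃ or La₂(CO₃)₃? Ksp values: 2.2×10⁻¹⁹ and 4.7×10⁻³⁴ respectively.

La(OH)₃

Precipitation of each salt begins when its ion product equals Ksp.
For La(OH)₃: [La³⁺] = (Ksp/[OH⁻]^3) = 1.3×10⁻¹⁷ M
For La₂(CO₃)₃: [La³⁺] = (Ksp/[CO₃²⁻]^3)^(1/2) = 9.8×10⁻¹⁵ M
Since La(OH)₃ needs less La³⁺ to reach saturation, it precipitates first.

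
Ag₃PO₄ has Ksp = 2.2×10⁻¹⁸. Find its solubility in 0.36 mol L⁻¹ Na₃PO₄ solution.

Ag₃PO₄(s) ⇌ 3 Ag⁺(aq) + PO₄³⁻(aq)
With PO₄³⁻ already at 0.36 mol L⁻¹ and s small, take [PO₄³⁻] ≈ 0.36 mol L⁻¹ and [Ag⁺] = 3s.
Ksp = [Ag⁺]^3[PO₄³⁻] = (3s)^3(0.36)
(3s)^3 = 2.2×10⁻¹⁸ / (0.36) = 6.1×10⁻¹⁸
s = 6.1×10⁻⁷ mol L⁻¹

6.1×10⁻⁷ M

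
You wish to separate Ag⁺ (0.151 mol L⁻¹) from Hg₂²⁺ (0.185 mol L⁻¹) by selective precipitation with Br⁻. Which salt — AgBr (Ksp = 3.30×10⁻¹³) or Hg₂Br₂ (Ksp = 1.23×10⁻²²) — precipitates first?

AgBr

A salt starts to precipitate once the ion product Q reaches its Ksp.
For AgBr: [Br⁻] = (Ksp/[Ag⁺]) = 2.19×10⁻¹² mol L⁻¹
For Hg₂Br₂: [Br⁻] = (Ksp/[Hg₂²⁺])^(1/2) = 2.58×10⁻¹¹ mol L⁻¹
The smaller threshold [Br⁻] is reached first, so AgBr precipitates first.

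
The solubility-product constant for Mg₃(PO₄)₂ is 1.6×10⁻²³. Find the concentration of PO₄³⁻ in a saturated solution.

2.2×10⁻⁵ M

Mg₃(PO₄)₂(s) ⇌ 3 Mg²⁺(aq) + 2 PO₄³⁻(aq)
Let s be the molar solubility. Then [Mg²⁺] = 3s and [PO₄³⁻] = 2s.
Ksp = [Mg²⁺]^3[PO₄³⁻]^2 = (3s)^3 · (2s)^2 = 108s^5 = 1.6×10⁻²³
s = 1.1×10⁻⁵ mol/L
[PO₄³⁻] = 2s = 2.2×10⁻⁵ mol/L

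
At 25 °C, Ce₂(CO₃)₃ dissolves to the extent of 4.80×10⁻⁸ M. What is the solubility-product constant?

Ksp = 2.75×10⁻³⁵

Ce₂(CO₃)₃(s) ⇌ 2 Ce³⁺(aq) + 3 CO₃²⁻(aq)
For each mole of Ce₂(CO₃)₃ that dissolves per liter, [Ce³⁺] = 2s and [CO₃²⁻] = 3s; let s denote this solubility.
Ksp = [Ce³⁺]^2[CO₃²⁻]^3 = (2s)^2 · (3s)^3 = 108s^5
Ksp = 108 × (4.80×10⁻⁸)^5 = 2.75×10⁻³⁵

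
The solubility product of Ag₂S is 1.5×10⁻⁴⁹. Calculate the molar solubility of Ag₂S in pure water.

3.3×10⁻¹⁷ M

Ag₂S(s) ⇌ 2 Ag⁺(aq) + S²⁻(aq)
Let s be the molar solubility. Then [Ag⁺] = 2s and [S²⁻] = s.
Ksp = [Ag⁺]^2[S²⁻] = (2s)^2 · s = 4s^3
4s^3 = 1.5×10⁻⁴⁹  ⇒  s^3 = 3.8×10⁻⁵⁰
Taking the 3rd root, s = 3.3×10⁻¹⁷ mol L⁻¹.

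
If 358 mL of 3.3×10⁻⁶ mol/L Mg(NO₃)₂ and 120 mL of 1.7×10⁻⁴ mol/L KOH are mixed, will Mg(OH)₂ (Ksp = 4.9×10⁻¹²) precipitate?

Total volume after mixing = 358 + 120 = 478 mL.
[Mg²⁺] = (3.3×10⁻⁶)(358)/478 = 2.5×10⁻⁶ mol/L
[OH⁻] = (1.7×10⁻⁴)(120)/478 = 4.3×10⁻⁵ mol/L
Q = [Mg²⁺][OH⁻]^2 = 4.5×10⁻¹⁵
Q = 4.5×10⁻¹⁵ < Ksp = 4.9×10⁻¹², so the solution is unsaturated and no precipitate forms.

No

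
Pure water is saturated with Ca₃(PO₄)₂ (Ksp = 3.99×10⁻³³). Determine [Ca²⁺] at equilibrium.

3.90×10⁻⁷ M

Ca₃(PO₄)₂(s) ⇌ 3 Ca²⁺(aq) + 2 PO₄³⁻(aq)
If s mol/L of Ca₃(PO₄)₂ dissolves, [Ca²⁺] = 3s and [PO₄³⁻] = 2s.
Ksp = [Ca²⁺]^3[PO₄³⁻]^2 = (3s)^3 · (2s)^2 = 108s^5 = 3.99×10⁻³³
s = 1.30×10⁻⁷ M
[Ca²⁺] = 3s = 3.90×10⁻⁷ M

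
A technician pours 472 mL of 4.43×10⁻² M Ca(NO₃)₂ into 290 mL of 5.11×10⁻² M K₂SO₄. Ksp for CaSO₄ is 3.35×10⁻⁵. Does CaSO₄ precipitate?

The combined volume is 762 mL.
[Ca²⁺] = (4.43×10⁻²)(472)/762 = 2.74×10⁻² M
[SO₄²⁻] = (5.11×10⁻²)(290)/762 = 1.94×10⁻² M
Q = [Ca²⁺][SO₄²⁻] = 5.34×10⁻⁴
Q = 5.34×10⁻⁴ > Ksp = 3.35×10⁻⁵, so the solution is supersaturated and CaSO₄ precipitates.

Yes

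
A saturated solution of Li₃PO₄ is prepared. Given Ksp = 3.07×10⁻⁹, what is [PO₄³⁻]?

3.27×10⁻³ M

Li₃PO₄(s) ⇌ 3 Li⁺(aq) + PO₄³⁻(aq)
For each mole of Li₃PO₄ that dissolves per liter, [Li⁺] = 3s and [PO₄³⁻] = s; let s denote this solubility.
Ksp = [Li⁺]^3[PO₄³⁻] = (3s)^3 · s = 27s^4 = 3.07×10⁻⁹
s = 3.27×10⁻³ mol L⁻¹
[PO₄³⁻] = s = 3.27×10⁻³ mol L⁻¹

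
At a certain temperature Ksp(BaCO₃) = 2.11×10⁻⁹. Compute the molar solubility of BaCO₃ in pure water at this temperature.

4.59×10⁻⁵ M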